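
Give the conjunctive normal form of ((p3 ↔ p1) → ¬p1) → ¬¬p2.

(¬p1 ∨ p3 ∨ p2) ∧ (p1 ∨ p2)

((p3 ↔ p1) → ¬p1) → ¬¬p2
⇔ ¬((p3 ↔ p1) → ¬p1) ∨ ¬¬p2
⇔ ¬(¬(p3 ↔ p1) ∨ ¬p1) ∨ ¬¬p2
⇔ ¬(¬((p3 → p1) ∧ (p1 → p3)) ∨ ¬p1) ∨ ¬¬p2
⇔ ¬(¬((¬p3 ∨ p1) ∧ (p1 → p3)) ∨ ¬p1) ∨ ¬¬p2
⇔ ¬(¬((¬p3 ∨ p1) ∧ (¬p1 ∨ p3)) ∨ ¬p1) ∨ ¬¬p2
⇔ (¬¬((¬p3 ∨ p1) ∧ (¬p1 ∨ p3)) ∧ ¬¬p1) ∨ ¬¬p2
⇔ ((¬p3 ∨ p1) ∧ (¬p1 ∨ p3) ∧ ¬¬p1) ∨ ¬¬p2
⇔ ((¬p3 ∨ p1) ∧ (¬p1 ∨ p3) ∧ p1) ∨ ¬¬p2
⇔ ((¬p3 ∨ p1) ∧ (¬p1 ∨ p3) ∧ p1) ∨ p2
⇔ (¬p3 ∨ p1 ∨ p2) ∧ (¬p1 ∨ p3 ∨ p2) ∧ (p1 ∨ p2)
⇔ (¬p1 ∨ p3 ∨ p2) ∧ (p1 ∨ p2)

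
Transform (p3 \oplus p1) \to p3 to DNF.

(\lnot p3 \land \lnot p1) \lor p3

(p3 \oplus p1) \to p3
⇔ \lnot (p3 \oplus p1) \lor p3   — eliminate \to
⇔ \lnot ((p3 \land \lnot p1) \lor (\lnot p3 \land p1)) \lor p3   — expand \oplus
⇔ (\lnot (p3 \land \lnot p1) \land \lnot (\lnot p3 \land p1)) \lor p3   — De Morgan
⇔ ((\lnot p3 \lor \lnot \lnot p1) \land \lnot (\lnot p3 \land p1)) \lor p3   — De Morgan
⇔ ((\lnot p3 \lor p1) \land \lnot (\lnot p3 \land p1)) \lor p3   — double negation
⇔ ((\lnot p3 \lor p1) \land (\lnot \lnot p3 \lor \lnot p1)) \lor p3   — De Morgan
⇔ ((\lnot p3 \lor p1) \land (p3 \lor \lnot p1)) \lor p3   — double negation
⇔ (\lnot p3 \land p3) \lor (\lnot p3 \land \lnot p1) \lor (p1 \land p3) \lor (p1 \land \lnot p1) \lor p3   — distribute \land over \lor
⇔ (\lnot p3 \land \lnot p1) \lor p3   — simplify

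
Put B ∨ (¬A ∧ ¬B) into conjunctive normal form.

B ∨ ¬A

B ∨ (¬A ∧ ¬B)
= (B ∨ ¬A) ∧ (B ∨ ¬B)   (distribute ∨ over ∧)
= B ∨ ¬A   (simplify)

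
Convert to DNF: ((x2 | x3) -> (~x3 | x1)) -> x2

((x2 | x3) -> (~x3 | x1)) -> x2
≡ ~((x2 | x3) -> (~x3 | x1)) | x2   [eliminate ->]
≡ ~(~(x2 | x3) | ~x3 | x1) | x2   [eliminate ->]
≡ (~~(x2 | x3) & ~~x3 & ~x1) | x2   [De Morgan]
≡ ((x2 | x3) & ~~x3 & ~x1) | x2   [double negation]
≡ ((x2 | x3) & x3 & ~x1) | x2   [double negation]
≡ (x2 & x3 & ~x1) | (x3 & x3 & ~x1) | x2   [distribute & over |]
≡ (x3 & ~x1) | x2   [simplify]

(x3 & ~x1) | x2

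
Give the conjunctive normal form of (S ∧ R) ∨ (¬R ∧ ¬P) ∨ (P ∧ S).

(S ∨ ¬R) ∧ (S ∨ ¬P)

(S ∧ R) ∨ (¬R ∧ ¬P) ∨ (P ∧ S)
≡ (S ∨ ¬R ∨ P) ∧ (S ∨ ¬R ∨ S) ∧ (S ∨ ¬P ∨ P) ∧ (S ∨ ¬P ∨ S) ∧ (R ∨ ¬R ∨ P) ∧ (R ∨ ¬R ∨ S) ∧ (R ∨ ¬P ∨ P) ∧ (R ∨ ¬P ∨ S)
≡ (S ∨ ¬R) ∧ (S ∨ ¬P)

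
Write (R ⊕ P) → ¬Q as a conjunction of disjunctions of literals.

(¬R ∨ P ∨ ¬Q) ∧ (¬P ∨ R ∨ ¬Q)

(R ⊕ P) → ¬Q
= ¬(R ⊕ P) ∨ ¬Q   [eliminate →]
= ¬((R ∨ P) ∧ ¬(R ∧ P)) ∨ ¬Q   [expand ⊕]
= ¬(R ∨ P) ∨ ¬¬(R ∧ P) ∨ ¬Q   [De Morgan]
= (¬R ∧ ¬P) ∨ ¬¬(R ∧ P) ∨ ¬Q   [De Morgan]
= (¬R ∧ ¬P) ∨ (R ∧ P) ∨ ¬Q   [double negation]
= (¬R ∨ R ∨ ¬Q) ∧ (¬R ∨ P ∨ ¬Q) ∧ (¬P ∨ R ∨ ¬Q) ∧ (¬P ∨ P ∨ ¬Q)   [distribute ∨ over ∧]
= (¬R ∨ P ∨ ¬Q) ∧ (¬P ∨ R ∨ ¬Q)   [simplify]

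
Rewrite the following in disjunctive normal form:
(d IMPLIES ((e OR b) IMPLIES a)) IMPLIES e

(d IMPLIES ((e OR b) IMPLIES a)) IMPLIES e
⇔ NOT (d IMPLIES ((e OR b) IMPLIES a)) OR e   [eliminate IMPLIES]
⇔ NOT (NOT d OR ((e OR b) IMPLIES a)) OR e   [eliminate IMPLIES]
⇔ NOT (NOT d OR NOT (e OR b) OR a) OR e   [eliminate IMPLIES]
⇔ (NOT NOT d AND NOT NOT (e OR b) AND NOT a) OR e   [De Morgan]
⇔ (d AND NOT NOT (e OR b) AND NOT a) OR e   [double negation]
⇔ (d AND (e OR b) AND NOT a) OR e   [double negation]
⇔ (d AND e AND NOT a) OR (d AND b AND NOT a) OR e   [distribute AND over OR]
⇔ (d AND b AND NOT a) OR e   [simplify]

(d AND b AND NOT a) OR e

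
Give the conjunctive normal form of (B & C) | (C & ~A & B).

(B & C) | (C & ~A & B)
⇔ (B | C) & (B | ~A) & (B | B) & (C | C) & (C | ~A) & (C | B)   [distribute | over &]
⇔ B & C   [simplify]

B & C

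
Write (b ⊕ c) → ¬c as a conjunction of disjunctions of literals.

(b ⊕ c) → ¬c
≡ ¬(b ⊕ c) ∨ ¬c   [eliminate →]
≡ ¬((b ∨ c) ∧ ¬(b ∧ c)) ∨ ¬c   [expand ⊕]
≡ ¬(b ∨ c) ∨ ¬¬(b ∧ c) ∨ ¬c   [De Morgan]
≡ (¬b ∧ ¬c) ∨ ¬¬(b ∧ c) ∨ ¬c   [De Morgan]
≡ (¬b ∧ ¬c) ∨ (b ∧ c) ∨ ¬c   [double negation]
≡ (¬b ∨ b ∨ ¬c) ∧ (¬b ∨ c ∨ ¬c) ∧ (¬c ∨ b ∨ ¬c) ∧ (¬c ∨ c ∨ ¬c)   [distribute ∨ over ∧]
≡ ¬c ∨ b   [simplify]

¬c ∨ b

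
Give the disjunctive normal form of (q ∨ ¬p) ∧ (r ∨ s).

(q ∨ ¬p) ∧ (r ∨ s)
≡ (q ∧ r) ∨ (q ∧ s) ∨ (¬p ∧ r) ∨ (¬p ∧ s)   (distribute ∧ over ∨)

(q ∧ r) ∨ (q ∧ s) ∨ (¬p ∧ r) ∨ (¬p ∧ s)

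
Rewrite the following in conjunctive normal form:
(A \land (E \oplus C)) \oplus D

(A \lor D) \land (E \lor C \lor D) \land (\lnot E \lor \lnot C \lor D) \land (\lnot A \lor \lnot E \lor C \lor \lnot D) \land (\lnot A \lor \lnot C \lor E \lor \lnot D)

(A \land (E \oplus C)) \oplus D
≡ ((A \land (E \oplus C)) \lor D) \land \lnot (A \land (E \oplus C) \land D)   [expand \oplus]
≡ ((A \land (E \lor C) \land \lnot (E \land C)) \lor D) \land \lnot (A \land (E \oplus C) \land D)   [expand \oplus]
≡ ((A \land (E \lor C) \land \lnot (E \land C)) \lor D) \land \lnot (A \land (E \lor C) \land \lnot (E \land C) \land D)   [expand \oplus]
≡ ((A \land (E \lor C) \land (\lnot E \lor \lnot C)) \lor D) \land \lnot (A \land (E \lor C) \land \lnot (E \land C) \land D)   [De Morgan]
≡ ((A \land (E \lor C) \land (\lnot E \lor \lnot C)) \lor D) \land (\lnot A \lor \lnot (E \lor C) \lor \lnot \lnot (E \land C) \lor \lnot D)   [De Morgan]
≡ ((A \land (E \lor C) \land (\lnot E \lor \lnot C)) \lor D) \land (\lnot A \lor (\lnot E \land \lnot C) \lor \lnot \lnot (E \land C) \lor \lnot D)   [De Morgan]
≡ ((A \land (E \lor C) \land (\lnot E \lor \lnot C)) \lor D) \land (\lnot A \lor (\lnot E \land \lnot C) \lor (E \land C) \lor \lnot D)   [double negation]
≡ (A \lor D) \land (E \lor C \lor D) \land (\lnot E \lor \lnot C \lor D) \land (\lnot A \lor \lnot E \lor E \lor \lnot D) \land (\lnot A \lor \lnot E \lor C \lor \lnot D) \land (\lnot A \lor \lnot C \lor E \lor \lnot D) \land (\lnot A \lor \lnot C \lor C \lor \lnot D)   [distribute \lor over \land]
≡ (A \lor D) \land (E \lor C \lor D) \land (\lnot E \lor \lnot C \lor D) \land (\lnot A \lor \lnot E \lor C \lor \lnot D) \land (\lnot A \lor \lnot C \lor E \lor \lnot D)   [simplify]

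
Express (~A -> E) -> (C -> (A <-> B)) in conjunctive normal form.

(~A | ~C | B) & (~E | ~C | ~B | A)

(~A -> E) -> (C -> (A <-> B))
= ~(~A -> E) | (C -> (A <-> B))   (eliminate ->)
= ~(~~A | E) | (C -> (A <-> B))   (eliminate ->)
= ~(~~A | E) | ~C | (A <-> B)   (eliminate ->)
= ~(~~A | E) | ~C | ((A -> B) & (B -> A))   (eliminate <->)
= ~(~~A | E) | ~C | ((~A | B) & (B -> A))   (eliminate ->)
= ~(~~A | E) | ~C | ((~A | B) & (~B | A))   (eliminate ->)
= (~~~A & ~E) | ~C | ((~A | B) & (~B | A))   (De Morgan)
= (~A & ~E) | ~C | ((~A | B) & (~B | A))   (double negation)
= (~A | ~C | ~A | B) & (~A | ~C | ~B | A) & (~E | ~C | ~A | B) & (~E | ~C | ~B | A)   (distribute | over &)
= (~A | ~C | B) & (~E | ~C | ~B | A)   (simplify)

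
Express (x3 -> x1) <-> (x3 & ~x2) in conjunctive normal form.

(x3 -> x1) <-> (x3 & ~x2)
≡ ((x3 -> x1) -> (x3 & ~x2)) & ((x3 & ~x2) -> (x3 -> x1))   — eliminate <->
≡ (~(x3 -> x1) | (x3 & ~x2)) & ((x3 & ~x2) -> (x3 -> x1))   — eliminate ->
≡ (~(~x3 | x1) | (x3 & ~x2)) & ((x3 & ~x2) -> (x3 -> x1))   — eliminate ->
≡ (~(~x3 | x1) | (x3 & ~x2)) & (~(x3 & ~x2) | (x3 -> x1))   — eliminate ->
≡ (~(~x3 | x1) | (x3 & ~x2)) & (~(x3 & ~x2) | ~x3 | x1)   — eliminate ->
≡ ((~~x3 & ~x1) | (x3 & ~x2)) & (~(x3 & ~x2) | ~x3 | x1)   — De Morgan
≡ ((x3 & ~x1) | (x3 & ~x2)) & (~(x3 & ~x2) | ~x3 | x1)   — double negation
≡ ((x3 & ~x1) | (x3 & ~x2)) & (~x3 | ~~x2 | ~x3 | x1)   — De Morgan
≡ ((x3 & ~x1) | (x3 & ~x2)) & (~x3 | x2 | ~x3 | x1)   — double negation
≡ (x3 | x3) & (x3 | ~x2) & (~x1 | x3) & (~x1 | ~x2) & (~x3 | x2 | ~x3 | x1)   — distribute | over &
≡ x3 & (~x1 | ~x2) & (~x3 | x2 | x1)   — simplify

x3 & (~x1 | ~x2) & (~x3 | x2 | x1)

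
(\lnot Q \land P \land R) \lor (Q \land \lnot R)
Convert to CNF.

(\lnot Q \lor \lnot R) \land (P \lor Q) \land (P \lor \lnot R) \land (R \lor Q)

(\lnot Q \land P \land R) \lor (Q \land \lnot R)
= (\lnot Q \lor Q) \land (\lnot Q \lor \lnot R) \land (P \lor Q) \land (P \lor \lnot R) \land (R \lor Q) \land (R \lor \lnot R)
= (\lnot Q \lor \lnot R) \land (P \lor Q) \land (P \lor \lnot R) \land (R \lor Q)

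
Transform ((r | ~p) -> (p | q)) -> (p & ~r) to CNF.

((r | ~p) -> (p | q)) -> (p & ~r)
≡ ~((r | ~p) -> (p | q)) | (p & ~r)   [eliminate ->]
≡ ~(~(r | ~p) | p | q) | (p & ~r)   [eliminate ->]
≡ (~~(r | ~p) & ~p & ~q) | (p & ~r)   [De Morgan]
≡ ((r | ~p) & ~p & ~q) | (p & ~r)   [double negation]
≡ (r | ~p | p) & (r | ~p | ~r) & (~p | p) & (~p | ~r) & (~q | p) & (~q | ~r)   [distribute | over &]
≡ (~p | ~r) & (~q | p) & (~q | ~r)   [simplify]

(~p | ~r) & (~q | p) & (~q | ~r)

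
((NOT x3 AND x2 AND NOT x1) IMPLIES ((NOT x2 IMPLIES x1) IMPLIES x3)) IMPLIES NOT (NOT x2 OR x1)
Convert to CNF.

((NOT x3 AND x2 AND NOT x1) IMPLIES ((NOT x2 IMPLIES x1) IMPLIES x3)) IMPLIES NOT (NOT x2 OR x1)
≡ NOT ((NOT x3 AND x2 AND NOT x1) IMPLIES ((NOT x2 IMPLIES x1) IMPLIES x3)) OR NOT (NOT x2 OR x1)   [eliminate IMPLIES]
≡ NOT (NOT (NOT x3 AND x2 AND NOT x1) OR ((NOT x2 IMPLIES x1) IMPLIES x3)) OR NOT (NOT x2 OR x1)   [eliminate IMPLIES]
≡ NOT (NOT (NOT x3 AND x2 AND NOT x1) OR NOT (NOT x2 IMPLIES x1) OR x3) OR NOT (NOT x2 OR x1)   [eliminate IMPLIES]
≡ NOT (NOT (NOT x3 AND x2 AND NOT x1) OR NOT (NOT NOT x2 OR x1) OR x3) OR NOT (NOT x2 OR x1)   [eliminate IMPLIES]
≡ (NOT NOT (NOT x3 AND x2 AND NOT x1) AND NOT NOT (NOT NOT x2 OR x1) AND NOT x3) OR NOT (NOT x2 OR x1)   [De Morgan]
≡ (NOT x3 AND x2 AND NOT x1 AND NOT NOT (NOT NOT x2 OR x1) AND NOT x3) OR NOT (NOT x2 OR x1)   [double negation]
≡ (NOT x3 AND x2 AND NOT x1 AND (NOT NOT x2 OR x1) AND NOT x3) OR NOT (NOT x2 OR x1)   [double negation]
≡ (NOT x3 AND x2 AND NOT x1 AND (x2 OR x1) AND NOT x3) OR NOT (NOT x2 OR x1)   [double negation]
≡ (NOT x3 AND x2 AND NOT x1 AND (x2 OR x1) AND NOT x3) OR (NOT NOT x2 AND NOT x1)   [De Morgan]
≡ (NOT x3 AND x2 AND NOT x1 AND (x2 OR x1) AND NOT x3) OR (x2 AND NOT x1)   [double negation]
≡ (NOT x3 OR x2) AND (NOT x3 OR NOT x1) AND (x2 OR x2) AND (x2 OR NOT x1) AND (NOT x1 OR x2) AND (NOT x1 OR NOT x1) AND (x2 OR x1 OR x2) AND (x2 OR x1 OR NOT x1) AND (NOT x3 OR x2) AND (NOT x3 OR NOT x1)   [distribute OR over AND]
≡ x2 AND NOT x1   [simplify]

x2 AND NOT x1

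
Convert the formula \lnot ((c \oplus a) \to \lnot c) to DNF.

\lnot ((c \oplus a) \to \lnot c)
= \lnot (\lnot (c \oplus a) \lor \lnot c)   (eliminate \to)
= \lnot (\lnot ((c \land \lnot a) \lor (\lnot c \land a)) \lor \lnot c)   (expand \oplus)
= \lnot \lnot ((c \land \lnot a) \lor (\lnot c \land a)) \land \lnot \lnot c   (De Morgan)
= ((c \land \lnot a) \lor (\lnot c \land a)) \land \lnot \lnot c   (double negation)
= ((c \land \lnot a) \lor (\lnot c \land a)) \land c   (double negation)
= (c \land \lnot a \land c) \lor (\lnot c \land a \land c)   (distribute \land over \lor)
= c \land \lnot a   (simplify)

c \land \lnot a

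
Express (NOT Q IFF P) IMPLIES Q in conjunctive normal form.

NOT P OR Q

(NOT Q IFF P) IMPLIES Q
≡ NOT (NOT Q IFF P) OR Q   [eliminate IMPLIES]
≡ NOT ((NOT Q IMPLIES P) AND (P IMPLIES NOT Q)) OR Q   [eliminate IFF]
≡ NOT ((NOT NOT Q OR P) AND (P IMPLIES NOT Q)) OR Q   [eliminate IMPLIES]
≡ NOT ((NOT NOT Q OR P) AND (NOT P OR NOT Q)) OR Q   [eliminate IMPLIES]
≡ NOT (NOT NOT Q OR P) OR NOT (NOT P OR NOT Q) OR Q   [De Morgan]
≡ (NOT NOT NOT Q AND NOT P) OR NOT (NOT P OR NOT Q) OR Q   [De Morgan]
≡ (NOT Q AND NOT P) OR NOT (NOT P OR NOT Q) OR Q   [double negation]
≡ (NOT Q AND NOT P) OR (NOT NOT P AND NOT NOT Q) OR Q   [De Morgan]
≡ (NOT Q AND NOT P) OR (P AND NOT NOT Q) OR Q   [double negation]
≡ (NOT Q AND NOT P) OR (P AND Q) OR Q   [double negation]
≡ (NOT Q OR P OR Q) AND (NOT Q OR Q OR Q) AND (NOT P OR P OR Q) AND (NOT P OR Q OR Q)   [distribute OR over AND]
≡ NOT P OR Q   [simplify]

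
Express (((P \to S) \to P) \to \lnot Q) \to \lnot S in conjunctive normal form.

(P \lor \lnot S) \land (Q \lor \lnot S)

(((P \to S) \to P) \to \lnot Q) \to \lnot S
⇔ \lnot (((P \to S) \to P) \to \lnot Q) \lor \lnot S   — eliminate \to
⇔ \lnot (\lnot ((P \to S) \to P) \lor \lnot Q) \lor \lnot S   — eliminate \to
⇔ \lnot (\lnot (\lnot (P \to S) \lor P) \lor \lnot Q) \lor \lnot S   — eliminate \to
⇔ \lnot (\lnot (\lnot (\lnot P \lor S) \lor P) \lor \lnot Q) \lor \lnot S   — eliminate \to
⇔ (\lnot \lnot (\lnot (\lnot P \lor S) \lor P) \land \lnot \lnot Q) \lor \lnot S   — De Morgan
⇔ ((\lnot (\lnot P \lor S) \lor P) \land \lnot \lnot Q) \lor \lnot S   — double negation
⇔ (((\lnot \lnot P \land \lnot S) \lor P) \land \lnot \lnot Q) \lor \lnot S   — De Morgan
⇔ (((P \land \lnot S) \lor P) \land \lnot \lnot Q) \lor \lnot S   — double negation
⇔ (((P \land \lnot S) \lor P) \land Q) \lor \lnot S   — double negation
⇔ (P \lor P \lor \lnot S) \land (\lnot S \lor P \lor \lnot S) \land (Q \lor \lnot S)   — distribute \lor over \land
⇔ (P \lor \lnot S) \land (Q \lor \lnot S)   — simplify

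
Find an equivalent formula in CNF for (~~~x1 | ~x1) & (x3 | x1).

~x1 & (x3 | x1)

(~~~x1 | ~x1) & (x3 | x1)
= (~x1 | ~x1) & (x3 | x1)   [double negation]
= ~x1 & (x3 | x1)   [simplify]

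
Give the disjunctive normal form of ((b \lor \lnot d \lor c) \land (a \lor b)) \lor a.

b \lor a

((b \lor \lnot d \lor c) \land (a \lor b)) \lor a
≡ (b \land a) \lor (b \land b) \lor (\lnot d \land a) \lor (\lnot d \land b) \lor (c \land a) \lor (c \land b) \lor a   (distribute \land over \lor)
≡ b \lor a   (simplify)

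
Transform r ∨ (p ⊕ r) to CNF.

r ∨ (p ⊕ r)
⇔ r ∨ (p ∨ r) ∧ ¬(p ∧ r)   — expand ⊕
⇔ r ∨ (p ∨ r) ∧ (¬p ∨ ¬r)   — De Morgan
⇔ (r ∨ p ∨ r) ∧ (r ∨ ¬p ∨ ¬r)   — distribute ∨ over ∧
⇔ r ∨ p   — simplify

r ∨ p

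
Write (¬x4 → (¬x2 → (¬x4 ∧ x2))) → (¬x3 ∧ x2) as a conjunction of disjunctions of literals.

(¬x4 → (¬x2 → (¬x4 ∧ x2))) → (¬x3 ∧ x2)
= ¬(¬x4 → (¬x2 → (¬x4 ∧ x2))) ∨ (¬x3 ∧ x2)   [eliminate →]
= ¬(¬¬x4 ∨ (¬x2 → (¬x4 ∧ x2))) ∨ (¬x3 ∧ x2)   [eliminate →]
= ¬(¬¬x4 ∨ ¬¬x2 ∨ (¬x4 ∧ x2)) ∨ (¬x3 ∧ x2)   [eliminate →]
= (¬¬¬x4 ∧ ¬¬¬x2 ∧ ¬(¬x4 ∧ x2)) ∨ (¬x3 ∧ x2)   [De Morgan]
= (¬x4 ∧ ¬¬¬x2 ∧ ¬(¬x4 ∧ x2)) ∨ (¬x3 ∧ x2)   [double negation]
= (¬x4 ∧ ¬x2 ∧ ¬(¬x4 ∧ x2)) ∨ (¬x3 ∧ x2)   [double negation]
= (¬x4 ∧ ¬x2 ∧ (¬¬x4 ∨ ¬x2)) ∨ (¬x3 ∧ x2)   [De Morgan]
= (¬x4 ∧ ¬x2 ∧ (x4 ∨ ¬x2)) ∨ (¬x3 ∧ x2)   [double negation]
= (¬x4 ∨ ¬x3) ∧ (¬x4 ∨ x2) ∧ (¬x2 ∨ ¬x3) ∧ (¬x2 ∨ x2) ∧ (x4 ∨ ¬x2 ∨ ¬x3) ∧ (x4 ∨ ¬x2 ∨ x2)   [distribute ∨ over ∧]
= (¬x4 ∨ ¬x3) ∧ (¬x4 ∨ x2) ∧ (¬x2 ∨ ¬x3)   [simplify]

(¬x4 ∨ ¬x3) ∧ (¬x4 ∨ x2) ∧ (¬x2 ∨ ¬x3)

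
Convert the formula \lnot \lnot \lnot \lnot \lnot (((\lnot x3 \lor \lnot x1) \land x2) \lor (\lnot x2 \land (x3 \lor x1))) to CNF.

\lnot \lnot \lnot \lnot \lnot (((\lnot x3 \lor \lnot x1) \land x2) \lor (\lnot x2 \land (x3 \lor x1)))
⇔ \lnot \lnot \lnot (((\lnot x3 \lor \lnot x1) \land x2) \lor (\lnot x2 \land (x3 \lor x1)))   (double negation)
⇔ \lnot (((\lnot x3 \lor \lnot x1) \land x2) \lor (\lnot x2 \land (x3 \lor x1)))   (double negation)
⇔ \lnot ((\lnot x3 \lor \lnot x1) \land x2) \land \lnot (\lnot x2 \land (x3 \lor x1))   (De Morgan)
⇔ (\lnot (\lnot x3 \lor \lnot x1) \lor \lnot x2) \land \lnot (\lnot x2 \land (x3 \lor x1))   (De Morgan)
⇔ ((\lnot \lnot x3 \land \lnot \lnot x1) \lor \lnot x2) \land \lnot (\lnot x2 \land (x3 \lor x1))   (De Morgan)
⇔ ((x3 \land \lnot \lnot x1) \lor \lnot x2) \land \lnot (\lnot x2 \land (x3 \lor x1))   (double negation)
⇔ ((x3 \land x1) \lor \lnot x2) \land \lnot (\lnot x2 \land (x3 \lor x1))   (double negation)
⇔ ((x3 \land x1) \lor \lnot x2) \land (\lnot \lnot x2 \lor \lnot (x3 \lor x1))   (De Morgan)
⇔ ((x3 \land x1) \lor \lnot x2) \land (x2 \lor \lnot (x3 \lor x1))   (double negation)
⇔ ((x3 \land x1) \lor \lnot x2) \land (x2 \lor (\lnot x3 \land \lnot x1))   (De Morgan)
⇔ (x3 \lor \lnot x2) \land (x1 \lor \lnot x2) \land (x2 \lor \lnot x3) \land (x2 \lor \lnot x1)   (distribute \lor over \land)

(x3 \lor \lnot x2) \land (x1 \lor \lnot x2) \land (x2 \lor \lnot x3) \land (x2 \lor \lnot x1)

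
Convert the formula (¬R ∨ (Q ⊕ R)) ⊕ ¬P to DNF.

¬R ∧ P ∨ ¬Q ∧ R ∧ P ∨ R ∧ Q ∧ ¬P

(¬R ∨ (Q ⊕ R)) ⊕ ¬P
≡ (¬R ∨ (Q ⊕ R)) ∧ ¬¬P ∨ ¬(¬R ∨ (Q ⊕ R)) ∧ ¬P   — expand ⊕
≡ (¬R ∨ Q ∧ ¬R ∨ ¬Q ∧ R) ∧ ¬¬P ∨ ¬(¬R ∨ (Q ⊕ R)) ∧ ¬P   — expand ⊕
≡ (¬R ∨ Q ∧ ¬R ∨ ¬Q ∧ R) ∧ ¬¬P ∨ ¬(¬R ∨ Q ∧ ¬R ∨ ¬Q ∧ R) ∧ ¬P   — expand ⊕
≡ (¬R ∨ Q ∧ ¬R ∨ ¬Q ∧ R) ∧ P ∨ ¬(¬R ∨ Q ∧ ¬R ∨ ¬Q ∧ R) ∧ ¬P   — double negation
≡ (¬R ∨ Q ∧ ¬R ∨ ¬Q ∧ R) ∧ P ∨ ¬¬R ∧ ¬(Q ∧ ¬R) ∧ ¬(¬Q ∧ R) ∧ ¬P   — De Morgan
≡ (¬R ∨ Q ∧ ¬R ∨ ¬Q ∧ R) ∧ P ∨ R ∧ ¬(Q ∧ ¬R) ∧ ¬(¬Q ∧ R) ∧ ¬P   — double negation
≡ (¬R ∨ Q ∧ ¬R ∨ ¬Q ∧ R) ∧ P ∨ R ∧ (¬Q ∨ ¬¬R) ∧ ¬(¬Q ∧ R) ∧ ¬P   — De Morgan
≡ (¬R ∨ Q ∧ ¬R ∨ ¬Q ∧ R) ∧ P ∨ R ∧ (¬Q ∨ R) ∧ ¬(¬Q ∧ R) ∧ ¬P   — double negation
≡ (¬R ∨ Q ∧ ¬R ∨ ¬Q ∧ R) ∧ P ∨ R ∧ (¬Q ∨ R) ∧ (¬¬Q ∨ ¬R) ∧ ¬P   — De Morgan
≡ (¬R ∨ Q ∧ ¬R ∨ ¬Q ∧ R) ∧ P ∨ R ∧ (¬Q ∨ R) ∧ (Q ∨ ¬R) ∧ ¬P   — double negation
≡ ¬R ∧ P ∨ Q ∧ ¬R ∧ P ∨ ¬Q ∧ R ∧ P ∨ R ∧ ¬Q ∧ Q ∧ ¬P ∨ R ∧ ¬Q ∧ ¬R ∧ ¬P ∨ R ∧ R ∧ Q ∧ ¬P ∨ R ∧ R ∧ ¬R ∧ ¬P   — distribute ∧ over ∨
≡ ¬R ∧ P ∨ ¬Q ∧ R ∧ P ∨ R ∧ Q ∧ ¬P   — simplify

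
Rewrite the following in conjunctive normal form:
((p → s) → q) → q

((p → s) → q) → q
≡ ¬((p → s) → q) ∨ q   [eliminate →]
≡ ¬(¬(p → s) ∨ q) ∨ q   [eliminate →]
≡ ¬(¬(¬p ∨ s) ∨ q) ∨ q   [eliminate →]
≡ (¬¬(¬p ∨ s) ∧ ¬q) ∨ q   [De Morgan]
≡ ((¬p ∨ s) ∧ ¬q) ∨ q   [double negation]
≡ (¬p ∨ s ∨ q) ∧ (¬q ∨ q)   [distribute ∨ over ∧]
≡ ¬p ∨ s ∨ q   [simplify]

¬p ∨ s ∨ q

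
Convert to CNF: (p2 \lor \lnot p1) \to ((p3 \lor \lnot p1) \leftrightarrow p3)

(p2 \lor \lnot p1) \to ((p3 \lor \lnot p1) \leftrightarrow p3)
⇔ \lnot (p2 \lor \lnot p1) \lor ((p3 \lor \lnot p1) \leftrightarrow p3)   [eliminate \to]
⇔ \lnot (p2 \lor \lnot p1) \lor (((p3 \lor \lnot p1) \to p3) \land (p3 \to (p3 \lor \lnot p1)))   [eliminate \leftrightarrow]
⇔ \lnot (p2 \lor \lnot p1) \lor ((\lnot (p3 \lor \lnot p1) \lor p3) \land (p3 \to (p3 \lor \lnot p1)))   [eliminate \to]
⇔ \lnot (p2 \lor \lnot p1) \lor ((\lnot (p3 \lor \lnot p1) \lor p3) \land (\lnot p3 \lor p3 \lor \lnot p1))   [eliminate \to]
⇔ (\lnot p2 \land \lnot \lnot p1) \lor ((\lnot (p3 \lor \lnot p1) \lor p3) \land (\lnot p3 \lor p3 \lor \lnot p1))   [De Morgan]
⇔ (\lnot p2 \land p1) \lor ((\lnot (p3 \lor \lnot p1) \lor p3) \land (\lnot p3 \lor p3 \lor \lnot p1))   [double negation]
⇔ (\lnot p2 \land p1) \lor (((\lnot p3 \land \lnot \lnot p1) \lor p3) \land (\lnot p3 \lor p3 \lor \lnot p1))   [De Morgan]
⇔ (\lnot p2 \land p1) \lor (((\lnot p3 \land p1) \lor p3) \land (\lnot p3 \lor p3 \lor \lnot p1))   [double negation]
⇔ (\lnot p2 \lor \lnot p3 \lor p3) \land (\lnot p2 \lor p1 \lor p3) \land (\lnot p2 \lor \lnot p3 \lor p3 \lor \lnot p1) \land (p1 \lor \lnot p3 \lor p3) \land (p1 \lor p1 \lor p3) \land (p1 \lor \lnot p3 \lor p3 \lor \lnot p1)   [distribute \lor over \land]
⇔ p1 \lor p3   [simplify]

p1 \lor p3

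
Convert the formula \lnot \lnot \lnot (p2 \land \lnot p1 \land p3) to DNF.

\lnot p2 \lor p1 \lor \lnot p3

\lnot \lnot \lnot (p2 \land \lnot p1 \land p3)
≡ \lnot (p2 \land \lnot p1 \land p3)
≡ \lnot p2 \lor \lnot \lnot p1 \lor \lnot p3
≡ \lnot p2 \lor p1 \lor \lnot p3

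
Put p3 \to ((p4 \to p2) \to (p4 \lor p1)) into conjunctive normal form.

p3 \to ((p4 \to p2) \to (p4 \lor p1))
≡ \lnot p3 \lor ((p4 \to p2) \to (p4 \lor p1))   (eliminate \to)
≡ \lnot p3 \lor \lnot (p4 \to p2) \lor p4 \lor p1   (eliminate \to)
≡ \lnot p3 \lor \lnot (\lnot p4 \lor p2) \lor p4 \lor p1   (eliminate \to)
≡ \lnot p3 \lor (\lnot \lnot p4 \land \lnot p2) \lor p4 \lor p1   (De Morgan)
≡ \lnot p3 \lor (p4 \land \lnot p2) \lor p4 \lor p1   (double negation)
≡ (\lnot p3 \lor p4 \lor p4 \lor p1) \land (\lnot p3 \lor \lnot p2 \lor p4 \lor p1)   (distribute \lor over \land)
≡ \lnot p3 \lor p4 \lor p1   (simplify)

\lnot p3 \lor p4 \lor p1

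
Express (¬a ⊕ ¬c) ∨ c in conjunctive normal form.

(¬a ⊕ ¬c) ∨ c
⇔ (¬a ∨ ¬c) ∧ ¬(¬a ∧ ¬c) ∨ c   [expand ⊕]
⇔ (¬a ∨ ¬c) ∧ (¬¬a ∨ ¬¬c) ∨ c   [De Morgan]
⇔ (¬a ∨ ¬c) ∧ (a ∨ ¬¬c) ∨ c   [double negation]
⇔ (¬a ∨ ¬c) ∧ (a ∨ c) ∨ c   [double negation]
⇔ (¬a ∨ ¬c ∨ c) ∧ (a ∨ c ∨ c)   [distribute ∨ over ∧]
⇔ a ∨ c   [simplify]

a ∨ c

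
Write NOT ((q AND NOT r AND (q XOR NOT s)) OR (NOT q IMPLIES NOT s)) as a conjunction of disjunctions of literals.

NOT q AND s

NOT ((q AND NOT r AND (q XOR NOT s)) OR (NOT q IMPLIES NOT s))
= NOT ((q AND NOT r AND (q OR NOT s) AND NOT (q AND NOT s)) OR (NOT q IMPLIES NOT s))   [expand XOR]
= NOT ((q AND NOT r AND (q OR NOT s) AND NOT (q AND NOT s)) OR NOT NOT q OR NOT s)   [eliminate IMPLIES]
= NOT (q AND NOT r AND (q OR NOT s) AND NOT (q AND NOT s)) AND NOT NOT NOT q AND NOT NOT s   [De Morgan]
= (NOT q OR NOT NOT r OR NOT (q OR NOT s) OR NOT NOT (q AND NOT s)) AND NOT NOT NOT q AND NOT NOT s   [De Morgan]
= (NOT q OR r OR NOT (q OR NOT s) OR NOT NOT (q AND NOT s)) AND NOT NOT NOT q AND NOT NOT s   [double negation]
= (NOT q OR r OR (NOT q AND NOT NOT s) OR NOT NOT (q AND NOT s)) AND NOT NOT NOT q AND NOT NOT s   [De Morgan]
= (NOT q OR r OR (NOT q AND s) OR NOT NOT (q AND NOT s)) AND NOT NOT NOT q AND NOT NOT s   [double negation]
= (NOT q OR r OR (NOT q AND s) OR (q AND NOT s)) AND NOT NOT NOT q AND NOT NOT s   [double negation]
= (NOT q OR r OR (NOT q AND s) OR (q AND NOT s)) AND NOT q AND NOT NOT s   [double negation]
= (NOT q OR r OR (NOT q AND s) OR (q AND NOT s)) AND NOT q AND s   [double negation]
= (NOT q OR r OR NOT q OR q) AND (NOT q OR r OR NOT q OR NOT s) AND (NOT q OR r OR s OR q) AND (NOT q OR r OR s OR NOT s) AND NOT q AND s   [distribute OR over AND]
= NOT q AND s   [simplify]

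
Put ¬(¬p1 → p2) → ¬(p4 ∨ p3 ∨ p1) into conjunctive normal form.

(p1 ∨ p2 ∨ ¬p4) ∧ (p1 ∨ p2 ∨ ¬p3)

¬(¬p1 → p2) → ¬(p4 ∨ p3 ∨ p1)
= ¬¬(¬p1 → p2) ∨ ¬(p4 ∨ p3 ∨ p1)   [eliminate →]
= ¬¬(¬¬p1 ∨ p2) ∨ ¬(p4 ∨ p3 ∨ p1)   [eliminate →]
= ¬¬p1 ∨ p2 ∨ ¬(p4 ∨ p3 ∨ p1)   [double negation]
= p1 ∨ p2 ∨ ¬(p4 ∨ p3 ∨ p1)   [double negation]
= p1 ∨ p2 ∨ (¬p4 ∧ ¬p3 ∧ ¬p1)   [De Morgan]
= (p1 ∨ p2 ∨ ¬p4) ∧ (p1 ∨ p2 ∨ ¬p3) ∧ (p1 ∨ p2 ∨ ¬p1)   [distribute ∨ over ∧]
= (p1 ∨ p2 ∨ ¬p4) ∧ (p1 ∨ p2 ∨ ¬p3)   [simplify]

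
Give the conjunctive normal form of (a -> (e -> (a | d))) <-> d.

(a | d) & (e | d) & (~a | d)

(a -> (e -> (a | d))) <-> d
≡ ((a -> (e -> (a | d))) -> d) & (d -> (a -> (e -> (a | d))))   (eliminate <->)
≡ (~(a -> (e -> (a | d))) | d) & (d -> (a -> (e -> (a | d))))   (eliminate ->)
≡ (~(~a | (e -> (a | d))) | d) & (d -> (a -> (e -> (a | d))))   (eliminate ->)
≡ (~(~a | ~e | a | d) | d) & (d -> (a -> (e -> (a | d))))   (eliminate ->)
≡ (~(~a | ~e | a | d) | d) & (~d | (a -> (e -> (a | d))))   (eliminate ->)
≡ (~(~a | ~e | a | d) | d) & (~d | ~a | (e -> (a | d)))   (eliminate ->)
≡ (~(~a | ~e | a | d) | d) & (~d | ~a | ~e | a | d)   (eliminate ->)
≡ ((~~a & ~~e & ~a & ~d) | d) & (~d | ~a | ~e | a | d)   (De Morgan)
≡ ((a & ~~e & ~a & ~d) | d) & (~d | ~a | ~e | a | d)   (double negation)
≡ ((a & e & ~a & ~d) | d) & (~d | ~a | ~e | a | d)   (double negation)
≡ (a | d) & (e | d) & (~a | d) & (~d | d) & (~d | ~a | ~e | a | d)   (distribute | over &)
≡ (a | d) & (e | d) & (~a | d)   (simplify)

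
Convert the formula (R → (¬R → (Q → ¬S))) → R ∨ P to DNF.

(R → (¬R → (Q → ¬S))) → R ∨ P
≡ ¬(R → (¬R → (Q → ¬S))) ∨ R ∨ P
≡ ¬(¬R ∨ (¬R → (Q → ¬S))) ∨ R ∨ P
≡ ¬(¬R ∨ ¬¬R ∨ (Q → ¬S)) ∨ R ∨ P
≡ ¬(¬R ∨ ¬¬R ∨ ¬Q ∨ ¬S) ∨ R ∨ P
≡ ¬¬R ∧ ¬¬¬R ∧ ¬¬Q ∧ ¬¬S ∨ R ∨ P
≡ R ∧ ¬¬¬R ∧ ¬¬Q ∧ ¬¬S ∨ R ∨ P
≡ R ∧ ¬R ∧ ¬¬Q ∧ ¬¬S ∨ R ∨ P
≡ R ∧ ¬R ∧ Q ∧ ¬¬S ∨ R ∨ P
≡ R ∧ ¬R ∧ Q ∧ S ∨ R ∨ P
≡ R ∨ P

R ∨ P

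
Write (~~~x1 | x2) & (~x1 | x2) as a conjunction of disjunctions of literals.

(~~~x1 | x2) & (~x1 | x2)
= (~x1 | x2) & (~x1 | x2)   [double negation]
= ~x1 | x2   [simplify]

~x1 | x2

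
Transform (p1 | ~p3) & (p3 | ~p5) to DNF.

(p1 | ~p3) & (p3 | ~p5)
⇔ (p1 & p3) | (p1 & ~p5) | (~p3 & p3) | (~p3 & ~p5)   [distribute & over |]
⇔ (p1 & p3) | (p1 & ~p5) | (~p3 & ~p5)   [simplify]

(p1 & p3) | (p1 & ~p5) | (~p3 & ~p5)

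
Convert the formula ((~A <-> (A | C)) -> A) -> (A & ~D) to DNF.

(C & ~A) | (A & ~D)

((~A <-> (A | C)) -> A) -> (A & ~D)
= ~((~A <-> (A | C)) -> A) | (A & ~D)   — eliminate ->
= ~(~(~A <-> (A | C)) | A) | (A & ~D)   — eliminate ->
= ~(~((~A -> (A | C)) & ((A | C) -> ~A)) | A) | (A & ~D)   — eliminate <->
= ~(~((~~A | A | C) & ((A | C) -> ~A)) | A) | (A & ~D)   — eliminate ->
= ~(~((~~A | A | C) & (~(A | C) | ~A)) | A) | (A & ~D)   — eliminate ->
= (~~((~~A | A | C) & (~(A | C) | ~A)) & ~A) | (A & ~D)   — De Morgan
= ((~~A | A | C) & (~(A | C) | ~A) & ~A) | (A & ~D)   — double negation
= ((A | A | C) & (~(A | C) | ~A) & ~A) | (A & ~D)   — double negation
= ((A | A | C) & ((~A & ~C) | ~A) & ~A) | (A & ~D)   — De Morgan
= (A & ~A & ~C & ~A) | (A & ~A & ~A) | (A & ~A & ~C & ~A) | (A & ~A & ~A) | (C & ~A & ~C & ~A) | (C & ~A & ~A) | (A & ~D)   — distribute & over |
= (C & ~A) | (A & ~D)   — simplify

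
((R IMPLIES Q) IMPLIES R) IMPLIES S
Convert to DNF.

((R IMPLIES Q) IMPLIES R) IMPLIES S
≡ NOT ((R IMPLIES Q) IMPLIES R) OR S   [eliminate IMPLIES]
≡ NOT (NOT (R IMPLIES Q) OR R) OR S   [eliminate IMPLIES]
≡ NOT (NOT (NOT R OR Q) OR R) OR S   [eliminate IMPLIES]
≡ (NOT NOT (NOT R OR Q) AND NOT R) OR S   [De Morgan]
≡ ((NOT R OR Q) AND NOT R) OR S   [double negation]
≡ (NOT R AND NOT R) OR (Q AND NOT R) OR S   [distribute AND over OR]
≡ NOT R OR S   [simplify]

NOT R OR S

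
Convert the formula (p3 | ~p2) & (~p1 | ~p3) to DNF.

(p3 | ~p2) & (~p1 | ~p3)
≡ (p3 & ~p1) | (p3 & ~p3) | (~p2 & ~p1) | (~p2 & ~p3)   — distribute & over |
≡ (p3 & ~p1) | (~p2 & ~p1) | (~p2 & ~p3)   — simplify

(p3 & ~p1) | (~p2 & ~p1) | (~p2 & ~p3)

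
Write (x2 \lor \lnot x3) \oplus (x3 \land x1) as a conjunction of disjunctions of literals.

(x2 \lor \lnot x3) \oplus (x3 \land x1)
⇔ (x2 \lor \lnot x3 \lor (x3 \land x1)) \land \lnot ((x2 \lor \lnot x3) \land x3 \land x1)   [expand \oplus]
⇔ (x2 \lor \lnot x3 \lor (x3 \land x1)) \land (\lnot (x2 \lor \lnot x3) \lor \lnot x3 \lor \lnot x1)   [De Morgan]
⇔ (x2 \lor \lnot x3 \lor (x3 \land x1)) \land ((\lnot x2 \land \lnot \lnot x3) \lor \lnot x3 \lor \lnot x1)   [De Morgan]
⇔ (x2 \lor \lnot x3 \lor (x3 \land x1)) \land ((\lnot x2 \land x3) \lor \lnot x3 \lor \lnot x1)   [double negation]
⇔ (x2 \lor \lnot x3 \lor x3) \land (x2 \lor \lnot x3 \lor x1) \land (\lnot x2 \lor \lnot x3 \lor \lnot x1) \land (x3 \lor \lnot x3 \lor \lnot x1)   [distribute \lor over \land]
⇔ (x2 \lor \lnot x3 \lor x1) \land (\lnot x2 \lor \lnot x3 \lor \lnot x1)   [simplify]

(x2 \lor \lnot x3 \lor x1) \land (\lnot x2 \lor \lnot x3 \lor \lnot x1)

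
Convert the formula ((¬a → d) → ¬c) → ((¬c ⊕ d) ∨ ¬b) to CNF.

(a ∨ d ∨ ¬c ∨ ¬b) ∧ (c ∨ ¬d ∨ ¬b)

((¬a → d) → ¬c) → ((¬c ⊕ d) ∨ ¬b)
≡ ¬((¬a → d) → ¬c) ∨ (¬c ⊕ d) ∨ ¬b   [eliminate →]
≡ ¬(¬(¬a → d) ∨ ¬c) ∨ (¬c ⊕ d) ∨ ¬b   [eliminate →]
≡ ¬(¬(¬¬a ∨ d) ∨ ¬c) ∨ (¬c ⊕ d) ∨ ¬b   [eliminate →]
≡ ¬(¬(¬¬a ∨ d) ∨ ¬c) ∨ ((¬c ∨ d) ∧ ¬(¬c ∧ d)) ∨ ¬b   [expand ⊕]
≡ (¬¬(¬¬a ∨ d) ∧ ¬¬c) ∨ ((¬c ∨ d) ∧ ¬(¬c ∧ d)) ∨ ¬b   [De Morgan]
≡ ((¬¬a ∨ d) ∧ ¬¬c) ∨ ((¬c ∨ d) ∧ ¬(¬c ∧ d)) ∨ ¬b   [double negation]
≡ ((a ∨ d) ∧ ¬¬c) ∨ ((¬c ∨ d) ∧ ¬(¬c ∧ d)) ∨ ¬b   [double negation]
≡ ((a ∨ d) ∧ c) ∨ ((¬c ∨ d) ∧ ¬(¬c ∧ d)) ∨ ¬b   [double negation]
≡ ((a ∨ d) ∧ c) ∨ ((¬c ∨ d) ∧ (¬¬c ∨ ¬d)) ∨ ¬b   [De Morgan]
≡ ((a ∨ d) ∧ c) ∨ ((¬c ∨ d) ∧ (c ∨ ¬d)) ∨ ¬b   [double negation]
≡ (a ∨ d ∨ ¬c ∨ d ∨ ¬b) ∧ (a ∨ d ∨ c ∨ ¬d ∨ ¬b) ∧ (c ∨ ¬c ∨ d ∨ ¬b) ∧ (c ∨ c ∨ ¬d ∨ ¬b)   [distribute ∨ over ∧]
≡ (a ∨ d ∨ ¬c ∨ ¬b) ∧ (c ∨ ¬d ∨ ¬b)   [simplify]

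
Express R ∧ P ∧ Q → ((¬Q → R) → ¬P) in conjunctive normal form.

¬R ∨ ¬P ∨ ¬Q

R ∧ P ∧ Q → ((¬Q → R) → ¬P)
≡ ¬(R ∧ P ∧ Q) ∨ ((¬Q → R) → ¬P)
≡ ¬(R ∧ P ∧ Q) ∨ ¬(¬Q → R) ∨ ¬P
≡ ¬(R ∧ P ∧ Q) ∨ ¬(¬¬Q ∨ R) ∨ ¬P
≡ ¬R ∨ ¬P ∨ ¬Q ∨ ¬(¬¬Q ∨ R) ∨ ¬P
≡ ¬R ∨ ¬P ∨ ¬Q ∨ ¬¬¬Q ∧ ¬R ∨ ¬P
≡ ¬R ∨ ¬P ∨ ¬Q ∨ ¬Q ∧ ¬R ∨ ¬P
≡ (¬R ∨ ¬P ∨ ¬Q ∨ ¬Q ∨ ¬P) ∧ (¬R ∨ ¬P ∨ ¬Q ∨ ¬R ∨ ¬P)
≡ ¬R ∨ ¬P ∨ ¬Q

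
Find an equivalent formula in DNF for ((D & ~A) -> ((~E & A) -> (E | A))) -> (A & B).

A & B

((D & ~A) -> ((~E & A) -> (E | A))) -> (A & B)
≡ ~((D & ~A) -> ((~E & A) -> (E | A))) | (A & B)   — eliminate ->
≡ ~(~(D & ~A) | ((~E & A) -> (E | A))) | (A & B)   — eliminate ->
≡ ~(~(D & ~A) | ~(~E & A) | E | A) | (A & B)   — eliminate ->
≡ (~~(D & ~A) & ~~(~E & A) & ~E & ~A) | (A & B)   — De Morgan
≡ (D & ~A & ~~(~E & A) & ~E & ~A) | (A & B)   — double negation
≡ (D & ~A & ~E & A & ~E & ~A) | (A & B)   — double negation
≡ A & B   — simplify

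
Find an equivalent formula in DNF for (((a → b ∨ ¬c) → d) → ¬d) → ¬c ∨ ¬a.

d ∨ ¬c ∨ ¬a

(((a → b ∨ ¬c) → d) → ¬d) → ¬c ∨ ¬a
⇔ ¬(((a → b ∨ ¬c) → d) → ¬d) ∨ ¬c ∨ ¬a   [eliminate →]
⇔ ¬(¬((a → b ∨ ¬c) → d) ∨ ¬d) ∨ ¬c ∨ ¬a   [eliminate →]
⇔ ¬(¬(¬(a → b ∨ ¬c) ∨ d) ∨ ¬d) ∨ ¬c ∨ ¬a   [eliminate →]
⇔ ¬(¬(¬(¬a ∨ b ∨ ¬c) ∨ d) ∨ ¬d) ∨ ¬c ∨ ¬a   [eliminate →]
⇔ ¬¬(¬(¬a ∨ b ∨ ¬c) ∨ d) ∧ ¬¬d ∨ ¬c ∨ ¬a   [De Morgan]
⇔ (¬(¬a ∨ b ∨ ¬c) ∨ d) ∧ ¬¬d ∨ ¬c ∨ ¬a   [double negation]
⇔ (¬¬a ∧ ¬b ∧ ¬¬c ∨ d) ∧ ¬¬d ∨ ¬c ∨ ¬a   [De Morgan]
⇔ (a ∧ ¬b ∧ ¬¬c ∨ d) ∧ ¬¬d ∨ ¬c ∨ ¬a   [double negation]
⇔ (a ∧ ¬b ∧ c ∨ d) ∧ ¬¬d ∨ ¬c ∨ ¬a   [double negation]
⇔ (a ∧ ¬b ∧ c ∨ d) ∧ d ∨ ¬c ∨ ¬a   [double negation]
⇔ a ∧ ¬b ∧ c ∧ d ∨ d ∧ d ∨ ¬c ∨ ¬a   [distribute ∧ over ∨]
⇔ d ∨ ¬c ∨ ¬a   [simplify]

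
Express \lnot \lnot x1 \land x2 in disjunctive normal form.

\lnot \lnot x1 \land x2
= x1 \land x2   [double negation]

x1 \land x2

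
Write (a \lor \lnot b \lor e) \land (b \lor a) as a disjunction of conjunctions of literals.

(a \lor \lnot b \lor e) \land (b \lor a)
≡ (a \land b) \lor (a \land a) \lor (\lnot b \land b) \lor (\lnot b \land a) \lor (e \land b) \lor (e \land a)
≡ a \lor (e \land b)

a \lor (e \land b)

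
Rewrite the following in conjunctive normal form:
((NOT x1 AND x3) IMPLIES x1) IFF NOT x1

((NOT x1 AND x3) IMPLIES x1) IFF NOT x1
⇔ (((NOT x1 AND x3) IMPLIES x1) IMPLIES NOT x1) AND (NOT x1 IMPLIES ((NOT x1 AND x3) IMPLIES x1))   [eliminate IFF]
⇔ (NOT ((NOT x1 AND x3) IMPLIES x1) OR NOT x1) AND (NOT x1 IMPLIES ((NOT x1 AND x3) IMPLIES x1))   [eliminate IMPLIES]
⇔ (NOT (NOT (NOT x1 AND x3) OR x1) OR NOT x1) AND (NOT x1 IMPLIES ((NOT x1 AND x3) IMPLIES x1))   [eliminate IMPLIES]
⇔ (NOT (NOT (NOT x1 AND x3) OR x1) OR NOT x1) AND (NOT NOT x1 OR ((NOT x1 AND x3) IMPLIES x1))   [eliminate IMPLIES]
⇔ (NOT (NOT (NOT x1 AND x3) OR x1) OR NOT x1) AND (NOT NOT x1 OR NOT (NOT x1 AND x3) OR x1)   [eliminate IMPLIES]
⇔ ((NOT NOT (NOT x1 AND x3) AND NOT x1) OR NOT x1) AND (NOT NOT x1 OR NOT (NOT x1 AND x3) OR x1)   [De Morgan]
⇔ ((NOT x1 AND x3 AND NOT x1) OR NOT x1) AND (NOT NOT x1 OR NOT (NOT x1 AND x3) OR x1)   [double negation]
⇔ ((NOT x1 AND x3 AND NOT x1) OR NOT x1) AND (x1 OR NOT (NOT x1 AND x3) OR x1)   [double negation]
⇔ ((NOT x1 AND x3 AND NOT x1) OR NOT x1) AND (x1 OR NOT NOT x1 OR NOT x3 OR x1)   [De Morgan]
⇔ ((NOT x1 AND x3 AND NOT x1) OR NOT x1) AND (x1 OR x1 OR NOT x3 OR x1)   [double negation]
⇔ (NOT x1 OR NOT x1) AND (x3 OR NOT x1) AND (NOT x1 OR NOT x1) AND (x1 OR x1 OR NOT x3 OR x1)   [distribute OR over AND]
⇔ NOT x1 AND (x1 OR NOT x3)   [simplify]

NOT x1 AND (x1 OR NOT x3)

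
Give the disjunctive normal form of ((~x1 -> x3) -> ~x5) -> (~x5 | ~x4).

(x1 & x5) | (x3 & x5) | ~x5 | ~x4

((~x1 -> x3) -> ~x5) -> (~x5 | ~x4)
= ~((~x1 -> x3) -> ~x5) | ~x5 | ~x4   [eliminate ->]
= ~(~(~x1 -> x3) | ~x5) | ~x5 | ~x4   [eliminate ->]
= ~(~(~~x1 | x3) | ~x5) | ~x5 | ~x4   [eliminate ->]
= (~~(~~x1 | x3) & ~~x5) | ~x5 | ~x4   [De Morgan]
= ((~~x1 | x3) & ~~x5) | ~x5 | ~x4   [double negation]
= ((x1 | x3) & ~~x5) | ~x5 | ~x4   [double negation]
= ((x1 | x3) & x5) | ~x5 | ~x4   [double negation]
= (x1 & x5) | (x3 & x5) | ~x5 | ~x4   [distribute & over |]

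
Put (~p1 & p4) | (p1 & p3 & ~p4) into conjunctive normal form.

(~p1 | p3) & (~p1 | ~p4) & (p4 | p1) & (p4 | p3)

(~p1 & p4) | (p1 & p3 & ~p4)
= (~p1 | p1) & (~p1 | p3) & (~p1 | ~p4) & (p4 | p1) & (p4 | p3) & (p4 | ~p4)
= (~p1 | p3) & (~p1 | ~p4) & (p4 | p1) & (p4 | p3)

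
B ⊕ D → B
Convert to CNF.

¬D ∨ B

B ⊕ D → B
⇔ ¬(B ⊕ D) ∨ B   (eliminate →)
⇔ ¬((B ∨ D) ∧ ¬(B ∧ D)) ∨ B   (expand ⊕)
⇔ ¬(B ∨ D) ∨ ¬¬(B ∧ D) ∨ B   (De Morgan)
⇔ ¬B ∧ ¬D ∨ ¬¬(B ∧ D) ∨ B   (De Morgan)
⇔ ¬B ∧ ¬D ∨ B ∧ D ∨ B   (double negation)
⇔ (¬B ∨ B ∨ B) ∧ (¬B ∨ D ∨ B) ∧ (¬D ∨ B ∨ B) ∧ (¬D ∨ D ∨ B)   (distribute ∨ over ∧)
⇔ ¬D ∨ B   (simplify)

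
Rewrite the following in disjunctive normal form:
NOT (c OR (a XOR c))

NOT (c OR (a XOR c))
= NOT (c OR (a AND NOT c) OR (NOT a AND c))   (expand XOR)
= NOT c AND NOT (a AND NOT c) AND NOT (NOT a AND c)   (De Morgan)
= NOT c AND (NOT a OR NOT NOT c) AND NOT (NOT a AND c)   (De Morgan)
= NOT c AND (NOT a OR c) AND NOT (NOT a AND c)   (double negation)
= NOT c AND (NOT a OR c) AND (NOT NOT a OR NOT c)   (De Morgan)
= NOT c AND (NOT a OR c) AND (a OR NOT c)   (double negation)
= (NOT c AND NOT a AND a) OR (NOT c AND NOT a AND NOT c) OR (NOT c AND c AND a) OR (NOT c AND c AND NOT c)   (distribute AND over OR)
= NOT c AND NOT a   (simplify)

NOT c AND NOT a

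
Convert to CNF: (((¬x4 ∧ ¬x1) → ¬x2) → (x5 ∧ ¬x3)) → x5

x4 ∨ x1 ∨ ¬x2 ∨ x5

(((¬x4 ∧ ¬x1) → ¬x2) → (x5 ∧ ¬x3)) → x5
≡ ¬(((¬x4 ∧ ¬x1) → ¬x2) → (x5 ∧ ¬x3)) ∨ x5   [eliminate →]
≡ ¬(¬((¬x4 ∧ ¬x1) → ¬x2) ∨ (x5 ∧ ¬x3)) ∨ x5   [eliminate →]
≡ ¬(¬(¬(¬x4 ∧ ¬x1) ∨ ¬x2) ∨ (x5 ∧ ¬x3)) ∨ x5   [eliminate →]
≡ (¬¬(¬(¬x4 ∧ ¬x1) ∨ ¬x2) ∧ ¬(x5 ∧ ¬x3)) ∨ x5   [De Morgan]
≡ ((¬(¬x4 ∧ ¬x1) ∨ ¬x2) ∧ ¬(x5 ∧ ¬x3)) ∨ x5   [double negation]
≡ ((¬¬x4 ∨ ¬¬x1 ∨ ¬x2) ∧ ¬(x5 ∧ ¬x3)) ∨ x5   [De Morgan]
≡ ((x4 ∨ ¬¬x1 ∨ ¬x2) ∧ ¬(x5 ∧ ¬x3)) ∨ x5   [double negation]
≡ ((x4 ∨ x1 ∨ ¬x2) ∧ ¬(x5 ∧ ¬x3)) ∨ x5   [double negation]
≡ ((x4 ∨ x1 ∨ ¬x2) ∧ (¬x5 ∨ ¬¬x3)) ∨ x5   [De Morgan]
≡ ((x4 ∨ x1 ∨ ¬x2) ∧ (¬x5 ∨ x3)) ∨ x5   [double negation]
≡ (x4 ∨ x1 ∨ ¬x2 ∨ x5) ∧ (¬x5 ∨ x3 ∨ x5)   [distribute ∨ over ∧]
≡ x4 ∨ x1 ∨ ¬x2 ∨ x5   [simplify]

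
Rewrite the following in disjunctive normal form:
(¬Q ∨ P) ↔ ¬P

¬P ∧ ¬Q

(¬Q ∨ P) ↔ ¬P
= ((¬Q ∨ P) → ¬P) ∧ (¬P → (¬Q ∨ P))   [eliminate ↔]
= (¬(¬Q ∨ P) ∨ ¬P) ∧ (¬P → (¬Q ∨ P))   [eliminate →]
= (¬(¬Q ∨ P) ∨ ¬P) ∧ (¬¬P ∨ ¬Q ∨ P)   [eliminate →]
= ((¬¬Q ∧ ¬P) ∨ ¬P) ∧ (¬¬P ∨ ¬Q ∨ P)   [De Morgan]
= ((Q ∧ ¬P) ∨ ¬P) ∧ (¬¬P ∨ ¬Q ∨ P)   [double negation]
= ((Q ∧ ¬P) ∨ ¬P) ∧ (P ∨ ¬Q ∨ P)   [double negation]
= (Q ∧ ¬P ∧ P) ∨ (Q ∧ ¬P ∧ ¬Q) ∨ (Q ∧ ¬P ∧ P) ∨ (¬P ∧ P) ∨ (¬P ∧ ¬Q) ∨ (¬P ∧ P)   [distribute ∧ over ∨]
= ¬P ∧ ¬Q   [simplify]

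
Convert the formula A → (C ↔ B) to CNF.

A → (C ↔ B)
≡ ¬A ∨ (C ↔ B)   — eliminate →
≡ ¬A ∨ ((C → B) ∧ (B → C))   — eliminate ↔
≡ ¬A ∨ ((¬C ∨ B) ∧ (B → C))   — eliminate →
≡ ¬A ∨ ((¬C ∨ B) ∧ (¬B ∨ C))   — eliminate →
≡ (¬A ∨ ¬C ∨ B) ∧ (¬A ∨ ¬B ∨ C)   — distribute ∨ over ∧

(¬A ∨ ¬C ∨ B) ∧ (¬A ∨ ¬B ∨ C)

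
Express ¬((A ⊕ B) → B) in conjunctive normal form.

¬((A ⊕ B) → B)
⇔ ¬(¬(A ⊕ B) ∨ B)   (eliminate →)
⇔ ¬(¬((A ∨ B) ∧ ¬(A ∧ B)) ∨ B)   (expand ⊕)
⇔ ¬¬((A ∨ B) ∧ ¬(A ∧ B)) ∧ ¬B   (De Morgan)
⇔ (A ∨ B) ∧ ¬(A ∧ B) ∧ ¬B   (double negation)
⇔ (A ∨ B) ∧ (¬A ∨ ¬B) ∧ ¬B   (De Morgan)
⇔ (A ∨ B) ∧ ¬B   (simplify)

(A ∨ B) ∧ ¬B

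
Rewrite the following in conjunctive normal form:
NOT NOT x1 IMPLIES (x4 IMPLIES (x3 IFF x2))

NOT NOT x1 IMPLIES (x4 IMPLIES (x3 IFF x2))
≡ NOT NOT NOT x1 OR (x4 IMPLIES (x3 IFF x2))   [eliminate IMPLIES]
≡ NOT NOT NOT x1 OR NOT x4 OR (x3 IFF x2)   [eliminate IMPLIES]
≡ NOT NOT NOT x1 OR NOT x4 OR ((x3 IMPLIES x2) AND (x2 IMPLIES x3))   [eliminate IFF]
≡ NOT NOT NOT x1 OR NOT x4 OR ((NOT x3 OR x2) AND (x2 IMPLIES x3))   [eliminate IMPLIES]
≡ NOT NOT NOT x1 OR NOT x4 OR ((NOT x3 OR x2) AND (NOT x2 OR x3))   [eliminate IMPLIES]
≡ NOT x1 OR NOT x4 OR ((NOT x3 OR x2) AND (NOT x2 OR x3))   [double negation]
≡ (NOT x1 OR NOT x4 OR NOT x3 OR x2) AND (NOT x1 OR NOT x4 OR NOT x2 OR x3)   [distribute OR over AND]

(NOT x1 OR NOT x4 OR NOT x3 OR x2) AND (NOT x1 OR NOT x4 OR NOT x2 OR x3)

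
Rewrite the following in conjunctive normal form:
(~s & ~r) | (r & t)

(~s & ~r) | (r & t)
≡ (~s | r) & (~s | t) & (~r | r) & (~r | t)   (distribute | over &)
≡ (~s | r) & (~s | t) & (~r | t)   (simplify)

(~s | r) & (~s | t) & (~r | t)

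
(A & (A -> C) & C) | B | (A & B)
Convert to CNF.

(A & (A -> C) & C) | B | (A & B)
≡ (A & (~A | C) & C) | B | (A & B)   — eliminate ->
≡ (A | B | A) & (A | B | B) & (~A | C | B | A) & (~A | C | B | B) & (C | B | A) & (C | B | B)   — distribute | over &
≡ (A | B) & (C | B)   — simplify

(A | B) & (C | B)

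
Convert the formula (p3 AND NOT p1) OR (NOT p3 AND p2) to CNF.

(p3 OR p2) AND (NOT p1 OR NOT p3) AND (NOT p1 OR p2)

(p3 AND NOT p1) OR (NOT p3 AND p2)
⇔ (p3 OR NOT p3) AND (p3 OR p2) AND (NOT p1 OR NOT p3) AND (NOT p1 OR p2)
⇔ (p3 OR p2) AND (NOT p1 OR NOT p3) AND (NOT p1 OR p2)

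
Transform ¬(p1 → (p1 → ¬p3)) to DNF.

p1 ∧ p3

¬(p1 → (p1 → ¬p3))
≡ ¬(¬p1 ∨ (p1 → ¬p3))   — eliminate →
≡ ¬(¬p1 ∨ ¬p1 ∨ ¬p3)   — eliminate →
≡ ¬¬p1 ∧ ¬¬p1 ∧ ¬¬p3   — De Morgan
≡ p1 ∧ ¬¬p1 ∧ ¬¬p3   — double negation
≡ p1 ∧ p1 ∧ ¬¬p3   — double negation
≡ p1 ∧ p1 ∧ p3   — double negation
≡ p1 ∧ p3   — simplify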